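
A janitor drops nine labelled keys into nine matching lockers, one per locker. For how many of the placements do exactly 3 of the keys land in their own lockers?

22260

Choose which 3 of the 9 are fixed: C(9,3) = 84.
The remaining 6 must be deranged: !6 = 265.
Total: 84 × 265 = 22260.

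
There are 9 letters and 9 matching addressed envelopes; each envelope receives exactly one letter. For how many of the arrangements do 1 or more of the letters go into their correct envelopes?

229384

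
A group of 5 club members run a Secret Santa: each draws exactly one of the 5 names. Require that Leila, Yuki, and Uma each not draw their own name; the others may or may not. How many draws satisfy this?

64

Let A_j be the event that the j-th constrained one is fixed. By inclusion-exclusion over the 3 events:
Σ_{j=0}^{3} (-1)^j C(3,j)(5-j)!
= C(3,0)·5! - C(3,1)·4! + C(3,2)·3! - C(3,3)·2!
= 120 - 72 + 18 - 2
= 64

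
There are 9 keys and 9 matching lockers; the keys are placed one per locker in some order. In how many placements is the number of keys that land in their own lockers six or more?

# with exactly i fixed is C(9,i)·!(9-i); sum over i=6..9:
  i=6: C(9,6)·!3 = 84·2 = 168
  i=7: C(9,7)·!2 = 36·1 = 36
  i=8: C(9,8)·!1 = 9·0 = 0
  i=9: C(9,9)·!0 = 1·1 = 1
Total = 205.

205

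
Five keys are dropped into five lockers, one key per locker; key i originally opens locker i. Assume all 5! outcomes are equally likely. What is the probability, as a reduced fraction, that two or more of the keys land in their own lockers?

31/120

Favorable outcomes: Σ_{i≥2} C(5,i)·!(5-i) = 10·2 + 10·1 + 5·0 + 1·1 = 31.
Total outcomes: 5! = 120.
Probability = 31/120 = 31/120.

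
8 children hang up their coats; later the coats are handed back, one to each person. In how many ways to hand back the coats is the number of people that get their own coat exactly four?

630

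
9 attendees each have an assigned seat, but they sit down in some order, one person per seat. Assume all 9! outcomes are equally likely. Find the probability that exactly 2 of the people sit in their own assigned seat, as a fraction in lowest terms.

103/560

Favorable outcomes: C(9,2)·!7 = 36·1854 = 66744.
Total outcomes: 9! = 362880.
Probability = 66744/362880 = 103/560.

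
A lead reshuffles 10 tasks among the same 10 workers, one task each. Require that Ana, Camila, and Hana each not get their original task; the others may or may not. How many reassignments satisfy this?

2656080

Let A_j be the event that the j-th constrained one is fixed. By inclusion-exclusion over the 3 events:
Σ_{j=0}^{3} (-1)^j C(3,j)(10-j)!
= C(3,0)·10! - C(3,1)·9! + C(3,2)·8! - C(3,3)·7!
= 3628800 - 1088640 + 120960 - 5040
= 2656080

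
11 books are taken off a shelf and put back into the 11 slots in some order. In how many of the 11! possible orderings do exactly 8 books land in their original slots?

330

Choose which 8 of the 11 are fixed: C(11,8) = 165.
The remaining 3 must be deranged: !3 = 2.
Total: 165 × 2 = 330.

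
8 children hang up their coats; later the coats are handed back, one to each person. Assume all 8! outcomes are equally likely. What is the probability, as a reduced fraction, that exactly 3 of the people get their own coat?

11/180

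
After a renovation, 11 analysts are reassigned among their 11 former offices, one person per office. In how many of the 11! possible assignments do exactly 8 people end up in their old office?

330

Pick the 8 fixed positions: C(11,8) = 165 ways.
The other 3 form a derangement: !3 = 2.
Total: 165 × 2 = 330.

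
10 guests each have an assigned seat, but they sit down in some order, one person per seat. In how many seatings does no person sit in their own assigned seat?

Recurrence: !10 = 9·(!9 + !8).
!10 = 9·(133496 + 14833) = 9·148329 = 1334961

1334961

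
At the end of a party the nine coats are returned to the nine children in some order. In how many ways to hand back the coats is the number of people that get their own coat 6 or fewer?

362843

# with exactly i fixed is C(9,i)·!(9-i); sum over i=0..6:
  i=0: C(9,0)·!9 = 1·133496 = 133496
  i=1: C(9,1)·!8 = 9·14833 = 133497
  i=2: C(9,2)·!7 = 36·1854 = 66744
  i=3: C(9,3)·!6 = 84·265 = 22260
  i=4: C(9,4)·!5 = 126·44 = 5544
  i=5: C(9,5)·!4 = 126·9 = 1134
  i=6: C(9,6)·!3 = 84·2 = 168
Total = 362843.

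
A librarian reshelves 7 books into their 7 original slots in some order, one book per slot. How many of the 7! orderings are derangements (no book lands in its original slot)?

1854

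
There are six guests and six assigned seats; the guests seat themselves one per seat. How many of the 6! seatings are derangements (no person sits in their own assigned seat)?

265

Use !n = n·!(n-1) + (-1)^n.
!6 = 6·44 + 1 = 265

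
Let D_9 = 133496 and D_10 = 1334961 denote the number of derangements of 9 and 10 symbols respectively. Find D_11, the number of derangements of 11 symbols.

14684570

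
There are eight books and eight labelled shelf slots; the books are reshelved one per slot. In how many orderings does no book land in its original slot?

14833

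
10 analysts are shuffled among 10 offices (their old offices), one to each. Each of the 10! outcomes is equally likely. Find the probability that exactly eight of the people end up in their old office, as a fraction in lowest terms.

Favorable outcomes: C(10,8)·!2 = 45·1 = 45.
Total outcomes: 10! = 3628800.
Probability = 45/3628800 = 1/80640.

1/80640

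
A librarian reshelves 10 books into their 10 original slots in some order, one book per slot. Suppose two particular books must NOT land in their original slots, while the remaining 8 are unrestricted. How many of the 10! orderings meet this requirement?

2943360

Let A_j be the event that the j-th constrained one is fixed. By inclusion-exclusion over the 2 events:
Σ_{j=0}^{2} (-1)^j C(2,j)(10-j)!
= C(2,0)·10! - C(2,1)·9! + C(2,2)·8!
= 3628800 - 725760 + 40320
= 2943360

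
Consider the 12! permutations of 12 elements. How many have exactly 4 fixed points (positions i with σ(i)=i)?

7342335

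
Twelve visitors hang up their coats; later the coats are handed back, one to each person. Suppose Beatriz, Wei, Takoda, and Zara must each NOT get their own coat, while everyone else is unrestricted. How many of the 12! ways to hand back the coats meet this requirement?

339696000

Inclusion-exclusion on the 4 forbidden self-matches:
Σ_{j=0}^{4} (-1)^j C(4,j)(12-j)!
= C(4,0)·12! - C(4,1)·11! + C(4,2)·10! - C(4,3)·9! + C(4,4)·8!
= 479001600 - 159667200 + 21772800 - 1451520 + 40320
= 339696000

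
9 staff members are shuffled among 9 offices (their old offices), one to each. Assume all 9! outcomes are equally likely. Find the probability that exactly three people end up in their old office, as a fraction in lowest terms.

Favorable outcomes: C(9,3)·!6 = 84·265 = 22260.
Total outcomes: 9! = 362880.
Probability = 22260/362880 = 53/864.

53/864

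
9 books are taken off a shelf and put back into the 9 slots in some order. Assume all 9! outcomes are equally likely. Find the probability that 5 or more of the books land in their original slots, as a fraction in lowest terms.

1339/362880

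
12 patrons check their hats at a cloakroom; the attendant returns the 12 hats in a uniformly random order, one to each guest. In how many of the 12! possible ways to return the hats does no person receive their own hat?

176214841

!12 = 12! · Σ_{k=0}^{12} (-1)^k/k!
= 12! - 12!/1! + 12!/2! - 12!/3! + 12!/4! - 12!/5! + 12!/6! - 12!/7! + 12!/8! - 12!/9! + 12!/10! - 12!/11! + 12!/12!
= 479001600 - 479001600 + 239500800 - 79833600 + 19958400 - 3991680 + 665280 - 95040 + 11880 - 1320 + 132 - 12 + 1
= 176214841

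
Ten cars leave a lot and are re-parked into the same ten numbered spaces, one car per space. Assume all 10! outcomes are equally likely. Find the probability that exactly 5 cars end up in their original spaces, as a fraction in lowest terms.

11/3600

Favorable outcomes: C(10,5)·!5 = 252·44 = 11088.
Total outcomes: 10! = 3628800.
Probability = 11088/3628800 = 11/3600.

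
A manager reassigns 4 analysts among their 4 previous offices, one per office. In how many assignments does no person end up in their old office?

9

!4 = 4! · Σ_{k=0}^{4} (-1)^k/k!
= 4! - 4!/1! + 4!/2! - 4!/3! + 4!/4!
= 24 - 24 + 12 - 4 + 1
= 9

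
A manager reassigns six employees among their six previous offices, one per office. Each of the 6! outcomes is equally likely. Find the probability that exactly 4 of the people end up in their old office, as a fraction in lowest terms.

1/48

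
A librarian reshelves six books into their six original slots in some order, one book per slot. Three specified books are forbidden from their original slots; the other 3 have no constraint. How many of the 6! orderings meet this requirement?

Let A_j be the event that the j-th constrained one is fixed. By inclusion-exclusion over the 3 events:
Σ_{j=0}^{3} (-1)^j C(3,j)(6-j)!
= C(3,0)·6! - C(3,1)·5! + C(3,2)·4! - C(3,3)·3!
= 720 - 360 + 72 - 6
= 426

426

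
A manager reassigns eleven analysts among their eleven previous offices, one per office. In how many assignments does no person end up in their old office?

14684570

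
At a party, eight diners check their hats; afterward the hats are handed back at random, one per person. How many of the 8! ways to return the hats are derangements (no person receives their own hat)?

14833

!8 = 8! · Σ_{k=0}^{8} (-1)^k/k!
= 8! - 8!/1! + 8!/2! - 8!/3! + 8!/4! - 8!/5! + 8!/6! - 8!/7! + 8!/8!
= 40320 - 40320 + 20160 - 6720 + 1680 - 336 + 56 - 8 + 1
= 14833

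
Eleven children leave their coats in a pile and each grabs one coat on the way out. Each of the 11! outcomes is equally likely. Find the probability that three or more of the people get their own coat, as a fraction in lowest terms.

3205379/39916800

Favorable outcomes: Σ_{i≥3} C(11,i)·!(11-i) = 165·14833 + 330·1854 + 462·265 + 462·44 + 330·9 + 165·2 + 55·1 + 11·0 + 1·1 = 3205379.
Total outcomes: 11! = 39916800.
Probability = 3205379/39916800 = 3205379/39916800.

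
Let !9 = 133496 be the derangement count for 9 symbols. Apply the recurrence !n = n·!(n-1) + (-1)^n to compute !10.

1334961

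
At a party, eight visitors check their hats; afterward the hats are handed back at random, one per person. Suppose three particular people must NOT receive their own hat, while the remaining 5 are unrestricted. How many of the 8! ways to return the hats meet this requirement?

Inclusion-exclusion on the 3 forbidden self-matches:
Σ_{j=0}^{3} (-1)^j C(3,j)(8-j)!
= C(3,0)·8! - C(3,1)·7! + C(3,2)·6! - C(3,3)·5!
= 40320 - 15120 + 2160 - 120
= 27240

27240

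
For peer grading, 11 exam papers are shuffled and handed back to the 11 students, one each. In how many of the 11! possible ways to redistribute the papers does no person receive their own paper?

Use !n = (n-1)(!(n-1) + !(n-2)).
!11 = 10·(1334961 + 133496) = 10·1468457 = 14684570

14684570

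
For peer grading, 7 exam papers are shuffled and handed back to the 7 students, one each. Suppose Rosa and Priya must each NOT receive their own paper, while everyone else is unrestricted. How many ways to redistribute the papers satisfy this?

3720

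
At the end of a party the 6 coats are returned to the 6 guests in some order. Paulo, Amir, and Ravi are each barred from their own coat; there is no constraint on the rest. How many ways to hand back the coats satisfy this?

426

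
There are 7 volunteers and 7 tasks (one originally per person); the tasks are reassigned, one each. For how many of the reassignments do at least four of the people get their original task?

92

Sum C(7,i)·!(7-i) for i = 4..7:
  i=4: C(7,4)·!3 = 35·2 = 70
  i=5: C(7,5)·!2 = 21·1 = 21
  i=6: C(7,6)·!1 = 7·0 = 0
  i=7: C(7,7)·!0 = 1·1 = 1
Total = 92.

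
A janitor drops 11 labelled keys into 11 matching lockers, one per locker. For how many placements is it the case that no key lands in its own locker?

The subfactorial !11 = [11!/e] (nearest integer).
11! = 39916800, and 39916800/e ≈ 14684570.08, so !11 = 14684570.

14684570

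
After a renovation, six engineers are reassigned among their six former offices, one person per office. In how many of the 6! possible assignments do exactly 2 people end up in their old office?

135

Choose which 2 of the 6 are fixed: C(6,2) = 15.
The remaining 4 must be deranged: !4 = 9.
Total: 15 × 9 = 135.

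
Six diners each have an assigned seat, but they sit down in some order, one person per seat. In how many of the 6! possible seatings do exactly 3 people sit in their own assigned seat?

40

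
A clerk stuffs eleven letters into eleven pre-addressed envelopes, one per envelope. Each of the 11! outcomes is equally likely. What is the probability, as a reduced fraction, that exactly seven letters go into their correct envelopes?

Favorable outcomes: C(11,7)·!4 = 330·9 = 2970.
Total outcomes: 11! = 39916800.
Probability = 2970/39916800 = 1/13440.

1/13440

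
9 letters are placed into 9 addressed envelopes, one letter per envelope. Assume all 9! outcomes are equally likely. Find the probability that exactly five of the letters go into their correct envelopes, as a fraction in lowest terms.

1/320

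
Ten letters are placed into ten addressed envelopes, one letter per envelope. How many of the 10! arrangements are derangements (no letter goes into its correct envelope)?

The subfactorial !10 = [10!/e] (nearest integer).
10! = 3628800, and 3628800/e ≈ 1334960.92, so !10 = 1334961.

1334961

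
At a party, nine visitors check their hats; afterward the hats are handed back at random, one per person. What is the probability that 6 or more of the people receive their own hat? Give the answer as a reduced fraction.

41/72576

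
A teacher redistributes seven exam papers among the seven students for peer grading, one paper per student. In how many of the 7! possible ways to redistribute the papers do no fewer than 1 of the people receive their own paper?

# with exactly i fixed is C(7,i)·!(7-i); sum over i=1..7:
  i=1: C(7,1)·!6 = 7·265 = 1855
  i=2: C(7,2)·!5 = 21·44 = 924
  i=3: C(7,3)·!4 = 35·9 = 315
  i=4: C(7,4)·!3 = 35·2 = 70
  i=5: C(7,5)·!2 = 21·1 = 21
  i=6: C(7,6)·!1 = 7·0 = 0
  i=7: C(7,7)·!0 = 1·1 = 1
Total = 3186.

3186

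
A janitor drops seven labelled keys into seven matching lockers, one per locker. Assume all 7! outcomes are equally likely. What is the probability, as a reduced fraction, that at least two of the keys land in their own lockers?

1331/5040

Favorable outcomes: Σ_{i≥2} C(7,i)·!(7-i) = 21·44 + 35·9 + 35·2 + 21·1 + 7·0 + 1·1 = 1331.
Total outcomes: 7! = 5040.
Probability = 1331/5040 = 1331/5040.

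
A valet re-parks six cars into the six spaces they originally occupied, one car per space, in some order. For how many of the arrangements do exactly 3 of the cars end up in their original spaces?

40

Pick the 3 fixed positions: C(6,3) = 20 ways.
The remaining 3 must be deranged: !3 = 2.
Total: 20 × 2 = 40.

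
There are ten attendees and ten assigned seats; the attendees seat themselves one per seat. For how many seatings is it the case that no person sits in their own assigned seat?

Recurrence: !10 = 9·(!9 + !8).
!10 = 9·(133496 + 14833) = 9·148329 = 1334961

1334961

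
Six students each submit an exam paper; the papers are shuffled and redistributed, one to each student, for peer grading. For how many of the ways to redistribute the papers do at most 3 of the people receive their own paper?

# with exactly i fixed is C(6,i)·!(6-i); sum over i=0..3:
  i=0: C(6,0)·!6 = 1·265 = 265
  i=1: C(6,1)·!5 = 6·44 = 264
  i=2: C(6,2)·!4 = 15·9 = 135
  i=3: C(6,3)·!3 = 20·2 = 40
Total = 704.

704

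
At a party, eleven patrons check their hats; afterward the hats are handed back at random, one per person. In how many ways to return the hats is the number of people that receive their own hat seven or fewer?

# with exactly i fixed is C(11,i)·!(11-i); sum over i=0..7:
  i=0: C(11,0)·!11 = 1·14684570 = 14684570
  i=1: C(11,1)·!10 = 11·1334961 = 14684571
  i=2: C(11,2)·!9 = 55·133496 = 7342280
  i=3: C(11,3)·!8 = 165·14833 = 2447445
  i=4: C(11,4)·!7 = 330·1854 = 611820
  i=5: C(11,5)·!6 = 462·265 = 122430
  i=6: C(11,6)·!5 = 462·44 = 20328
  i=7: C(11,7)·!4 = 330·9 = 2970
Total = 39916414.

39916414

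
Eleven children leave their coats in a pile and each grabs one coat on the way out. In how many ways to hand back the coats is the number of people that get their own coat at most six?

Sum C(11,i)·!(11-i) for i = 0..6:
  i=0: C(11,0)·!11 = 1·14684570 = 14684570
  i=1: C(11,1)·!10 = 11·1334961 = 14684571
  i=2: C(11,2)·!9 = 55·133496 = 7342280
  i=3: C(11,3)·!8 = 165·14833 = 2447445
  i=4: C(11,4)·!7 = 330·1854 = 611820
  i=5: C(11,5)·!6 = 462·265 = 122430
  i=6: C(11,6)·!5 = 462·44 = 20328
Total = 39913444.

39913444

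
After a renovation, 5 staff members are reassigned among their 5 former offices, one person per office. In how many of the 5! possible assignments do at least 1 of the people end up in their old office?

76

Sum C(5,i)·!(5-i) for i = 1..5:
  i=1: C(5,1)·!4 = 5·9 = 45
  i=2: C(5,2)·!3 = 10·2 = 20
  i=3: C(5,3)·!2 = 10·1 = 10
  i=4: C(5,4)·!1 = 5·0 = 0
  i=5: C(5,5)·!0 = 1·1 = 1
Total = 76.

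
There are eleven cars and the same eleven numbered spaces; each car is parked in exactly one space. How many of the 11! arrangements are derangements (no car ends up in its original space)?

14684570

The number of derangements of 11 is !11 = Σ_{k=0}^{11} (-1)^k·11!/k!
= 11! - 11!/1! + 11!/2! - 11!/3! + 11!/4! - 11!/5! + 11!/6! - 11!/7! + 11!/8! - 11!/9! + 11!/10! - 11!/11!
= 39916800 - 39916800 + 19958400 - 6652800 + 1663200 - 332640 + 55440 - 7920 + 990 - 110 + 11 - 1
= 14684570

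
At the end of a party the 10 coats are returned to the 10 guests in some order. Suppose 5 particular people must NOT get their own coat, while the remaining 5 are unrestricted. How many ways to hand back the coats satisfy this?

2170680

Inclusion-exclusion on the 5 forbidden self-matches:
Σ_{j=0}^{5} (-1)^j C(5,j)(10-j)!
= C(5,0)·10! - C(5,1)·9! + C(5,2)·8! - C(5,3)·7! + C(5,4)·6! - C(5,5)·5!
= 3628800 - 1814400 + 403200 - 50400 + 3600 - 120
= 2170680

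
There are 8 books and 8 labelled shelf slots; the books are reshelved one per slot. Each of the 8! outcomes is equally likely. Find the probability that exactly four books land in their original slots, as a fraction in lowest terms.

Favorable outcomes: C(8,4)·!4 = 70·9 = 630.
Total outcomes: 8! = 40320.
Probability = 630/40320 = 1/64.

1/64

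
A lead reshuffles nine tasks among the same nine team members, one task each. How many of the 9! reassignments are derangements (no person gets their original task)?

133496

By inclusion-exclusion, !9 = Σ (-1)^k · 9!/k! for k=0..9
= 9! - 9!/1! + 9!/2! - 9!/3! + 9!/4! - 9!/5! + 9!/6! - 9!/7! + 9!/8! - 9!/9!
= 362880 - 362880 + 181440 - 60480 + 15120 - 3024 + 504 - 72 + 9 - 1
= 133496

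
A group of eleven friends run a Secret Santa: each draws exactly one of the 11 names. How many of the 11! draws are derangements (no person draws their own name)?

14684570

By inclusion-exclusion, !11 = Σ (-1)^k · 11!/k! for k=0..11
= 11! - 11!/1! + 11!/2! - 11!/3! + 11!/4! - 11!/5! + 11!/6! - 11!/7! + 11!/8! - 11!/9! + 11!/10! - 11!/11!
= 39916800 - 39916800 + 19958400 - 6652800 + 1663200 - 332640 + 55440 - 7920 + 990 - 110 + 11 - 1
= 14684570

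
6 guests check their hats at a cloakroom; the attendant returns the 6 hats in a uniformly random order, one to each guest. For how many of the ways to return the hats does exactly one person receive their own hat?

264

Pick the single fixed position: C(6,1) = 6 ways.
The remaining 5 must be deranged: !5 = 44.
Total: 6 × 44 = 264.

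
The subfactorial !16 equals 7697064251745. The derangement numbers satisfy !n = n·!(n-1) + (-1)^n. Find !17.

130850092279664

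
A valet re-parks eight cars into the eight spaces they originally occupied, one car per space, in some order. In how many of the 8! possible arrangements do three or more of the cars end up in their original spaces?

3235

Sum C(8,i)·!(8-i) for i = 3..8:
  i=3: C(8,3)·!5 = 56·44 = 2464
  i=4: C(8,4)·!4 = 70·9 = 630
  i=5: C(8,5)·!3 = 56·2 = 112
  i=6: C(8,6)·!2 = 28·1 = 28
  i=7: C(8,7)·!1 = 8·0 = 0
  i=8: C(8,8)·!0 = 1·1 = 1
Total = 3235.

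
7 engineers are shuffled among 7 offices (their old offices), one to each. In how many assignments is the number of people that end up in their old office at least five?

22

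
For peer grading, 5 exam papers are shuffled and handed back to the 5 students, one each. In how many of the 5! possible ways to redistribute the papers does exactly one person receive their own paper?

Pick the single fixed position: C(5,1) = 5 ways.
The remaining 4 must be deranged: !4 = 9.
Total: 5 × 9 = 45.

45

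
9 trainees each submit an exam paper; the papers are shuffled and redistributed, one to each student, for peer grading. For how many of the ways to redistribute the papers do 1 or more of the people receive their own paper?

229384

Sum C(9,i)·!(9-i) for i = 1..9:
  i=1: C(9,1)·!8 = 9·14833 = 133497
  i=2: C(9,2)·!7 = 36·1854 = 66744
  i=3: C(9,3)·!6 = 84·265 = 22260
  i=4: C(9,4)·!5 = 126·44 = 5544
  i=5: C(9,5)·!4 = 126·9 = 1134
  i=6: C(9,6)·!3 = 84·2 = 168
  i=7: C(9,7)·!2 = 36·1 = 36
  i=8: C(9,8)·!1 = 9·0 = 0
  i=9: C(9,9)·!0 = 1·1 = 1
Total = 229384.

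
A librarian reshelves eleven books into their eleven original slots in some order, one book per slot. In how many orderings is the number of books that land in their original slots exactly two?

7342280

Pick the 2 fixed positions: C(11,2) = 55 ways.
The remaining 9 must be deranged: !9 = 133496.
Total: 55 × 133496 = 7342280.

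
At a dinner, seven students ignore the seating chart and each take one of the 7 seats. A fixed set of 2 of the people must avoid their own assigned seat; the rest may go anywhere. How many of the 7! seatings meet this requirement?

3720

Let A_j be the event that the j-th constrained one is fixed. By inclusion-exclusion over the 2 events:
Σ_{j=0}^{2} (-1)^j C(2,j)(7-j)!
= C(2,0)·7! - C(2,1)·6! + C(2,2)·5!
= 5040 - 1440 + 120
= 3720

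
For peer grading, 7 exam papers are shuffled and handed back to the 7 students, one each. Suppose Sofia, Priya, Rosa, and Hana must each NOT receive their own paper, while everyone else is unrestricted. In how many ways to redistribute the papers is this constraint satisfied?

2790

Inclusion-exclusion on the 4 forbidden self-matches:
Σ_{j=0}^{4} (-1)^j C(4,j)(7-j)!
= C(4,0)·7! - C(4,1)·6! + C(4,2)·5! - C(4,3)·4! + C(4,4)·3!
= 5040 - 2880 + 720 - 96 + 6
= 2790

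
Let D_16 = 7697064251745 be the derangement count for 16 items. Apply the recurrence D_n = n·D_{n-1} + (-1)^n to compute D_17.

D_17 = 17·7697064251745 - 1 = 130850092279664.

130850092279664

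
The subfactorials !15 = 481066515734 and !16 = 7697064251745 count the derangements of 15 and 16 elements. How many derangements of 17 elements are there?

130850092279664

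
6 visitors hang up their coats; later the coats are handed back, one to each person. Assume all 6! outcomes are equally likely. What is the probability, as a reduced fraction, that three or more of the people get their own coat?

7/90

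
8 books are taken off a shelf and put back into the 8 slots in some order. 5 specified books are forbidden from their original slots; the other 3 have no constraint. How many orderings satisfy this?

Inclusion-exclusion on the 5 forbidden self-matches:
Σ_{j=0}^{5} (-1)^j C(5,j)(8-j)!
= C(5,0)·8! - C(5,1)·7! + C(5,2)·6! - C(5,3)·5! + C(5,4)·4! - C(5,5)·3!
= 40320 - 25200 + 7200 - 1200 + 120 - 6
= 21234

21234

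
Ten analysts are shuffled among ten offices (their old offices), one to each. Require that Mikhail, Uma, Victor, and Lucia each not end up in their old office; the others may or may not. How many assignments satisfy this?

2399760

Let A_j be the event that the j-th constrained one is fixed. By inclusion-exclusion over the 4 events:
Σ_{j=0}^{4} (-1)^j C(4,j)(10-j)!
= C(4,0)·10! - C(4,1)·9! + C(4,2)·8! - C(4,3)·7! + C(4,4)·6!
= 3628800 - 1451520 + 241920 - 20160 + 720
= 2399760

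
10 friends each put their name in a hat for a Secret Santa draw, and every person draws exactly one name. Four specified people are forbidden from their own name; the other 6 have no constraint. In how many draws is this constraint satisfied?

2399760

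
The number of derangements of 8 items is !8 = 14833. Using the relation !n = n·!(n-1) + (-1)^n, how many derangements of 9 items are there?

133496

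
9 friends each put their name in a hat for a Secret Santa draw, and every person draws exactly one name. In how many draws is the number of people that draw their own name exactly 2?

66744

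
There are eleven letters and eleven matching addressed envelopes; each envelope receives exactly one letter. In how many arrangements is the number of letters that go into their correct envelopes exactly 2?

Pick the 2 fixed positions: C(11,2) = 55 ways.
The remaining 9 must be deranged: !9 = 133496.
Total: 55 × 133496 = 7342280.

7342280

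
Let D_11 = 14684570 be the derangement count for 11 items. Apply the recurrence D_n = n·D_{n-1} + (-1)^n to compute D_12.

176214841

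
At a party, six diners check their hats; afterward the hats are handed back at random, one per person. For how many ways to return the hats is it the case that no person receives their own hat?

The number of derangements of 6 is !6 = Σ_{k=0}^{6} (-1)^k·6!/k!
= 6! - 6!/1! + 6!/2! - 6!/3! + 6!/4! - 6!/5! + 6!/6!
= 720 - 720 + 360 - 120 + 30 - 6 + 1
= 265

265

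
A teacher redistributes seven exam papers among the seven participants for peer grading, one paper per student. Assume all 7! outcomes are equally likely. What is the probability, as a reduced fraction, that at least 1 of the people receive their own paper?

Favorable outcomes: Σ_{i≥1} C(7,i)·!(7-i) = 7·265 + 21·44 + 35·9 + 35·2 + 21·1 + 7·0 + 1·1 = 3186.
Total outcomes: 7! = 5040.
Probability = 3186/5040 = 177/280.

177/280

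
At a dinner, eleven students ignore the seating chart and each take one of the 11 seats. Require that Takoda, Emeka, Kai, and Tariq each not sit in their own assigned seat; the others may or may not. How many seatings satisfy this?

Let A_j be the event that the j-th constrained one is fixed. By inclusion-exclusion over the 4 events:
Σ_{j=0}^{4} (-1)^j C(4,j)(11-j)!
= C(4,0)·11! - C(4,1)·10! + C(4,2)·9! - C(4,3)·8! + C(4,4)·7!
= 39916800 - 14515200 + 2177280 - 161280 + 5040
= 27422640

27422640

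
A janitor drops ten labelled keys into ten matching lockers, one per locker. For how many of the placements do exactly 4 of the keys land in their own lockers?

55650

Choose which 4 of the 10 are fixed: C(10,4) = 210.
The remaining 6 must be deranged: !6 = 265.
Total: 210 × 265 = 55650.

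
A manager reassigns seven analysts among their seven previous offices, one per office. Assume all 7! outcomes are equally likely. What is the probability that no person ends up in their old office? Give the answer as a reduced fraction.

Favorable outcomes: !7 = 1854.
Total outcomes: 7! = 5040.
Probability = 1854/5040 = 103/280.

103/280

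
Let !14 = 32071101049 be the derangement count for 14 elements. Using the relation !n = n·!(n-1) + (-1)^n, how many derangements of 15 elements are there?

481066515734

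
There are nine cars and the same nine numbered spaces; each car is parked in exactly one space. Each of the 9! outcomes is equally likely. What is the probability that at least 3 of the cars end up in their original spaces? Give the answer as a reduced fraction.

29143/362880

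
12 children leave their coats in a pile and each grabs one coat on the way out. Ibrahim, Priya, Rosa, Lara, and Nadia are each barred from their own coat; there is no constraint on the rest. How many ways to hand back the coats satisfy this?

312273360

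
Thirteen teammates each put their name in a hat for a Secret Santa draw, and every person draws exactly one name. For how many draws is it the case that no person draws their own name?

2290792932

The subfactorial !13 = [13!/e] (nearest integer).
13! = 6227020800, and 6227020800/e ≈ 2290792932.07, so !13 = 2290792932.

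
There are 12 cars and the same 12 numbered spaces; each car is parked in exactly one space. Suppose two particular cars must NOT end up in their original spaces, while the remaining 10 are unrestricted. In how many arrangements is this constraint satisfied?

Inclusion-exclusion on the 2 forbidden self-matches:
Σ_{j=0}^{2} (-1)^j C(2,j)(12-j)!
= C(2,0)·12! - C(2,1)·11! + C(2,2)·10!
= 479001600 - 79833600 + 3628800
= 402796800

402796800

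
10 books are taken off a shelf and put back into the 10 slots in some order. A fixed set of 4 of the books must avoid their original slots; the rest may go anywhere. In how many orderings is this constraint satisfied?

Let A_j be the event that the j-th constrained one is fixed. By inclusion-exclusion over the 4 events:
Σ_{j=0}^{4} (-1)^j C(4,j)(10-j)!
= C(4,0)·10! - C(4,1)·9! + C(4,2)·8! - C(4,3)·7! + C(4,4)·6!
= 3628800 - 1451520 + 241920 - 20160 + 720
= 2399760

2399760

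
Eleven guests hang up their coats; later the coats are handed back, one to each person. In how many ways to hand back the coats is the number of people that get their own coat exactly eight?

330

Pick the 8 fixed positions: C(11,8) = 165 ways.
The remaining 3 must be deranged: !3 = 2.
Total: 165 × 2 = 330.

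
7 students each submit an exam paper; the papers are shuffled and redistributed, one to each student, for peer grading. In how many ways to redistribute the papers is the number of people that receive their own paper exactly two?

Choose which 2 of the 7 are fixed: C(7,2) = 21.
The other 5 form a derangement: !5 = 44.
Total: 21 × 44 = 924.

924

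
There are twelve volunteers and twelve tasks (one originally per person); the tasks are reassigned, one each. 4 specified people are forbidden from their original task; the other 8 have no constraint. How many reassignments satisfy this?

339696000

Let A_j be the event that the j-th constrained one is fixed. By inclusion-exclusion over the 4 events:
Σ_{j=0}^{4} (-1)^j C(4,j)(12-j)!
= C(4,0)·12! - C(4,1)·11! + C(4,2)·10! - C(4,3)·9! + C(4,4)·8!
= 479001600 - 159667200 + 21772800 - 1451520 + 40320
= 339696000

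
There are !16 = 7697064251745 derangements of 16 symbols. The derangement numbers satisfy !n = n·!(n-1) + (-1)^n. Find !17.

!17 = 17·7697064251745 - 1 = 130850092279664.

130850092279664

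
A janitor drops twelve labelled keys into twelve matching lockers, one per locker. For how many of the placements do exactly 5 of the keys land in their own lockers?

1468368

Pick the 5 fixed positions: C(12,5) = 792 ways.
The remaining 7 must be deranged: !7 = 1854.
Total: 792 × 1854 = 1468368.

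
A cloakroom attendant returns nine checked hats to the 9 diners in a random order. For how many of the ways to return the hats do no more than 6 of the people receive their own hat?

362843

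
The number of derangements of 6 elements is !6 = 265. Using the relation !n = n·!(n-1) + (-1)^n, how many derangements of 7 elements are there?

!7 = 7·265 - 1 = 1854.

1854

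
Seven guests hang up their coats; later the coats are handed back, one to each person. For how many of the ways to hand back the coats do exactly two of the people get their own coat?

924

Choose which 2 of the 7 are fixed: C(7,2) = 21.
The other 5 form a derangement: !5 = 44.
Total: 21 × 44 = 924.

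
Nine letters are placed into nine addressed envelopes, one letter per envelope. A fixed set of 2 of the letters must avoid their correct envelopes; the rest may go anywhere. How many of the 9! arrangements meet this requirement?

Let A_j be the event that the j-th constrained one is fixed. By inclusion-exclusion over the 2 events:
Σ_{j=0}^{2} (-1)^j C(2,j)(9-j)!
= C(2,0)·9! - C(2,1)·8! + C(2,2)·7!
= 362880 - 80640 + 5040
= 287280

287280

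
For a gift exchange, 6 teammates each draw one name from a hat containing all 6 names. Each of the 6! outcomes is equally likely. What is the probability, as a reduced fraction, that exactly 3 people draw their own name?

1/18

Favorable outcomes: C(6,3)·!3 = 20·2 = 40.
Total outcomes: 6! = 720.
Probability = 40/720 = 1/18.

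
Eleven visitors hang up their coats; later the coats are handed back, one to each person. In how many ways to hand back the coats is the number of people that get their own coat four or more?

757934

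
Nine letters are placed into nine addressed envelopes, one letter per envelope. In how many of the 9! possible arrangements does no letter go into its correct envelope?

!9 is the nearest integer to 9!/e.
9! = 362880, and 362880/e ≈ 133496.09, so !9 = 133496.

133496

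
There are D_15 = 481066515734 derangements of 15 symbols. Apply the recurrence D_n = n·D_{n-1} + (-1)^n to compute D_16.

7697064251745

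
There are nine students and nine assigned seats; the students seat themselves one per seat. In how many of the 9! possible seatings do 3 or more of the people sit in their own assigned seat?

29143

# with exactly i fixed is C(9,i)·!(9-i); sum over i=3..9:
  i=3: C(9,3)·!6 = 84·265 = 22260
  i=4: C(9,4)·!5 = 126·44 = 5544
  i=5: C(9,5)·!4 = 126·9 = 1134
  i=6: C(9,6)·!3 = 84·2 = 168
  i=7: C(9,7)·!2 = 36·1 = 36
  i=8: C(9,8)·!1 = 9·0 = 0
  i=9: C(9,9)·!0 = 1·1 = 1
Total = 29143.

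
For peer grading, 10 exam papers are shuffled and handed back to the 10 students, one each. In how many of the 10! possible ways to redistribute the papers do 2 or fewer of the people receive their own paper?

# with exactly i fixed is C(10,i)·!(10-i); sum over i=0..2:
  i=0: C(10,0)·!10 = 1·1334961 = 1334961
  i=1: C(10,1)·!9 = 10·133496 = 1334960
  i=2: C(10,2)·!8 = 45·14833 = 667485
Total = 3337406.

3337406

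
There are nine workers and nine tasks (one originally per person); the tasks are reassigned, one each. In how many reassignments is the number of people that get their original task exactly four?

5544

Choose which 4 of the 9 are fixed: C(9,4) = 126.
The remaining 5 must be deranged: !5 = 44.
Total: 126 × 44 = 5544.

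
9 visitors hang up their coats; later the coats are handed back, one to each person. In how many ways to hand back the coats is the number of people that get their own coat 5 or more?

# with exactly i fixed is C(9,i)·!(9-i); sum over i=5..9:
  i=5: C(9,5)·!4 = 126·9 = 1134
  i=6: C(9,6)·!3 = 84·2 = 168
  i=7: C(9,7)·!2 = 36·1 = 36
  i=8: C(9,8)·!1 = 9·0 = 0
  i=9: C(9,9)·!0 = 1·1 = 1
Total = 1339.

1339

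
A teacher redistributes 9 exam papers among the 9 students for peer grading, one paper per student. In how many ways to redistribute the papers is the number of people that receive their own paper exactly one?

Pick the single fixed position: C(9,1) = 9 ways.
The remaining 8 must be deranged: !8 = 14833.
Total: 9 × 14833 = 133497.

133497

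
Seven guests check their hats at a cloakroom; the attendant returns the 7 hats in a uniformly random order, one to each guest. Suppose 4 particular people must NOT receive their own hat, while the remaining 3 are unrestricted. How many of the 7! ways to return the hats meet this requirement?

2790

Inclusion-exclusion on the 4 forbidden self-matches:
Σ_{j=0}^{4} (-1)^j C(4,j)(7-j)!
= C(4,0)·7! - C(4,1)·6! + C(4,2)·5! - C(4,3)·4! + C(4,4)·3!
= 5040 - 2880 + 720 - 96 + 6
= 2790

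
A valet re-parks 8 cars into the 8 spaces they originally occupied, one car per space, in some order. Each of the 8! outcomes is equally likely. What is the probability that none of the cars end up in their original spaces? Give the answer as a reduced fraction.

Favorable outcomes: !8 = 14833.
Total outcomes: 8! = 40320.
Probability = 14833/40320 = 2119/5760.

2119/5760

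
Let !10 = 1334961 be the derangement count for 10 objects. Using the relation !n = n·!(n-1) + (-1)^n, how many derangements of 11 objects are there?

14684570

!11 = 11·1334961 - 1 = 14684570.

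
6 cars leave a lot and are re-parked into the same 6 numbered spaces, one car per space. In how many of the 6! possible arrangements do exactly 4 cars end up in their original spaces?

15

Choose which 4 of the 6 are fixed: C(6,4) = 15.
The remaining 2 must be deranged: !2 = 1.
Total: 15 × 1 = 15.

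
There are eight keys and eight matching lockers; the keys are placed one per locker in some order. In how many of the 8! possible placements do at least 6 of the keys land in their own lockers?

29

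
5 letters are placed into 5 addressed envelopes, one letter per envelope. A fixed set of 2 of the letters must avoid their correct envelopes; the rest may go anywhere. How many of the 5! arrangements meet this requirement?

Inclusion-exclusion on the 2 forbidden self-matches:
Σ_{j=0}^{2} (-1)^j C(2,j)(5-j)!
= C(2,0)·5! - C(2,1)·4! + C(2,2)·3!
= 120 - 48 + 6
= 78

78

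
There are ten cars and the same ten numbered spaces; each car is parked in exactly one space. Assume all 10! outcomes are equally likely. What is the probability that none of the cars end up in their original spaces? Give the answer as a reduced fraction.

16481/44800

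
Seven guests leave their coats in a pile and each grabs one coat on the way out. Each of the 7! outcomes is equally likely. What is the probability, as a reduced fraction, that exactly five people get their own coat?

1/240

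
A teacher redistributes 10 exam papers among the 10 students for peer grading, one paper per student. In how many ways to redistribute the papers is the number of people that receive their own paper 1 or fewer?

2669921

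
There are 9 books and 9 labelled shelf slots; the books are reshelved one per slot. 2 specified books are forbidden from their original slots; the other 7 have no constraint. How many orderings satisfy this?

Let A_j be the event that the j-th constrained one is fixed. By inclusion-exclusion over the 2 events:
Σ_{j=0}^{2} (-1)^j C(2,j)(9-j)!
= C(2,0)·9! - C(2,1)·8! + C(2,2)·7!
= 362880 - 80640 + 5040
= 287280

287280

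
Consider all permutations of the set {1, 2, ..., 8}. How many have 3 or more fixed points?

3235

# with exactly i fixed is C(8,i)·!(8-i); sum over i=3..8:
  i=3: C(8,3)·!5 = 56·44 = 2464
  i=4: C(8,4)·!4 = 70·9 = 630
  i=5: C(8,5)·!3 = 56·2 = 112
  i=6: C(8,6)·!2 = 28·1 = 28
  i=7: C(8,7)·!1 = 8·0 = 0
  i=8: C(8,8)·!0 = 1·1 = 1
Total = 3235.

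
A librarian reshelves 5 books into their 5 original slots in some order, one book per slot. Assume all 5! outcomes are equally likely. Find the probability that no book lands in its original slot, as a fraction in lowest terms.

11/30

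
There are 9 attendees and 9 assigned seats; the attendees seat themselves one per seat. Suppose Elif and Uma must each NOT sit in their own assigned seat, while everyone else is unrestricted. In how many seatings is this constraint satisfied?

287280

Inclusion-exclusion on the 2 forbidden self-matches:
Σ_{j=0}^{2} (-1)^j C(2,j)(9-j)!
= C(2,0)·9! - C(2,1)·8! + C(2,2)·7!
= 362880 - 80640 + 5040
= 287280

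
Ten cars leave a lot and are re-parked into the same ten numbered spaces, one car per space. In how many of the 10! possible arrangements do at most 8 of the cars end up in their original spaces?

3628799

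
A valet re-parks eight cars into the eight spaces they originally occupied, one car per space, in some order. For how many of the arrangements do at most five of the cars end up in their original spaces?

40291

Sum C(8,i)·!(8-i) for i = 0..5:
  i=0: C(8,0)·!8 = 1·14833 = 14833
  i=1: C(8,1)·!7 = 8·1854 = 14832
  i=2: C(8,2)·!6 = 28·265 = 7420
  i=3: C(8,3)·!5 = 56·44 = 2464
  i=4: C(8,4)·!4 = 70·9 = 630
  i=5: C(8,5)·!3 = 56·2 = 112
Total = 40291.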